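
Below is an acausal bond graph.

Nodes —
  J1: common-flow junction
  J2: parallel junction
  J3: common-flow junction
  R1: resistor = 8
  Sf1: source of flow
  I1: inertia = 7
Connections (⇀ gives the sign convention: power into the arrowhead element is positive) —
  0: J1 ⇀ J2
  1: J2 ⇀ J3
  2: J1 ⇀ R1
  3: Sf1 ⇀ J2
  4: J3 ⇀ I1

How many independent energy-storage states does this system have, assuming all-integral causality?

bond 3 stroke→Sf1  (Sf1 (Sf) sets flow on bond)
bond 4 stroke→I1  (I1 outputs flow p/I1)
bond 1 stroke→J3  (J3: bond 4 brought flow, rest push out)
bond 0 stroke→J2  (closing 0-jn rule on J2)
bond 2 stroke→J1  (common-f at J1 fixed by 0)

1  (I1 all integral)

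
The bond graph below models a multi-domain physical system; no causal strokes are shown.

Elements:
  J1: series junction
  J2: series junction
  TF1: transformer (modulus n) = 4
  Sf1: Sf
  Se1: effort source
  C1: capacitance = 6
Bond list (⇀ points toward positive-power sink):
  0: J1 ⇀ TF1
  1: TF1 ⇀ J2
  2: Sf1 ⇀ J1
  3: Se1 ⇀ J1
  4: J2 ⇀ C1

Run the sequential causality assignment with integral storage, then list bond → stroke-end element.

#0 |J1
#1 |TF1
#2 |Sf1
#3 |J1
#4 |J2

b2 |Sf1  (Sf1 fixes flow; stroke at Sf1)
b3 |J1  (Se1 (Se) sets effort on bond)
b0 |J1  (J1: bond 2 brought flow, rest push out)
b1 |TF1  (TF1 one-in-one-out from 0)
b4 |J2  (1-jn J2 has f-setter on 1)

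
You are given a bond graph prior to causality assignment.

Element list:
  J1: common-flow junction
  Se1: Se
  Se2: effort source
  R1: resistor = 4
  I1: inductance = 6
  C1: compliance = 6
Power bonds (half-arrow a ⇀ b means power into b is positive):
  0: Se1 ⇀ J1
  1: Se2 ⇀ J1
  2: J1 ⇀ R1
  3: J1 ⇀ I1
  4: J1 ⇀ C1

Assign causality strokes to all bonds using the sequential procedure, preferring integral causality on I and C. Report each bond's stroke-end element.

b0 →J1  (Se1 (Se) sets effort on bond)
b1 →J1  (Se2: effort source, stroke at far end)
b3 →I1  (I1 integral (f out))
b2 →J1  (common-f at J1 fixed by 3)
b4 →J1  (J1: bond 3 brought flow, rest push out)

b0 stroke at J1
b1 stroke at J1
b2 stroke at J1
b3 stroke at I1
b4 stroke at J1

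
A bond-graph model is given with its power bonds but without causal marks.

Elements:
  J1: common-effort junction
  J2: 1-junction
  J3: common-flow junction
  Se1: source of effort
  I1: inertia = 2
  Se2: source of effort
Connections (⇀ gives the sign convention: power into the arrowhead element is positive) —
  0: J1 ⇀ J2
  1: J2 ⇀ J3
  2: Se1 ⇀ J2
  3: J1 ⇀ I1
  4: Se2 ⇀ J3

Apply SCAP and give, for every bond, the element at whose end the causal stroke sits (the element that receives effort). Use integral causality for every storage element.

#0 stroke at J1
#1 stroke at J2
#2 stroke at J2
#3 stroke at I1
#4 stroke at J3

#2 stroke→J2  (Se1: effort source, stroke at far end)
#4 stroke→J3  (Se2: effort source, stroke at far end)
#1 stroke→J2  (J3 needs exactly one f-in)
#0 stroke→J1  (J2 needs exactly one f-in)
#3 stroke→I1  (J1: bond 0 brought effort, rest push out)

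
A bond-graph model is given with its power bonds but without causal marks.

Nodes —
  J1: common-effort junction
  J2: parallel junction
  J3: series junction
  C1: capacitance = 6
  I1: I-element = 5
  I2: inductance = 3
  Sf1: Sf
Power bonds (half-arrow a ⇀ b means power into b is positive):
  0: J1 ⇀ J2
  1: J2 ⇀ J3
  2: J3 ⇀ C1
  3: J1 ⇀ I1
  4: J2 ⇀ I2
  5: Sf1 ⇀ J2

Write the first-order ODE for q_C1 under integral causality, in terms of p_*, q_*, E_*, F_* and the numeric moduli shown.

β5 stroke at Sf1  (Sf1 fixes flow; stroke at Sf1)
β2 stroke at J3  (C1: C, integral causality)
β1 stroke at J2  (J3: last free bond brings flow in)
β0 stroke at J1  (0-jn J2 has e-setter on 1)
β4 stroke at I2  (J2 effort already set via bond 1)
β3 stroke at I1  (J1: bond 0 brought effort, rest push out)

dq_C1/dt = F_Sf1 - p_I1/5 - p_I2/3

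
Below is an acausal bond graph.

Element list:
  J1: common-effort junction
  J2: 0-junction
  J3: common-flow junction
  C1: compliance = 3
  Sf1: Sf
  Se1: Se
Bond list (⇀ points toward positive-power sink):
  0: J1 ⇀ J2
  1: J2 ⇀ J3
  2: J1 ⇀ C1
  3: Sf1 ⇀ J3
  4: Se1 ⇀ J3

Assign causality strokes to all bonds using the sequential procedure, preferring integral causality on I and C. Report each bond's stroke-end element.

#0 stroke at J2
#1 stroke at J3
#2 stroke at J1
#3 stroke at Sf1
#4 stroke at J3

β3 →Sf1  (Sf1: flow source, stroke at near end)
β4 →J3  (Se1 (Se) sets effort on bond)
β1 →J3  (J3 flow already set via bond 3)
β0 →J2  (J2: last free bond brings effort in)
β2 →J1  (only one effort-in slot at J1)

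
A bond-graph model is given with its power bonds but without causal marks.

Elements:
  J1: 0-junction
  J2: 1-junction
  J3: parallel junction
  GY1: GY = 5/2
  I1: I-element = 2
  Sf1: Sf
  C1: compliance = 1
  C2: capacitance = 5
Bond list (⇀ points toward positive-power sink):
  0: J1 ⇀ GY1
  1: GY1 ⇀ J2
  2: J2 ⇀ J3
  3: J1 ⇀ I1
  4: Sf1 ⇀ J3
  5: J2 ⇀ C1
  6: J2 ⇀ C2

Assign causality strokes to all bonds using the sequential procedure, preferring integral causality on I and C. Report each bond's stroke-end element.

#4 →Sf1  (Sf1 fixes flow; stroke at Sf1)
#2 →J3  (only one effort-in slot at J3)
#1 →J2  (J2 flow already set via bond 2)
#5 →J2  (J2 flow already set via bond 2)
#6 →J2  (1-jn J2 has f-setter on 2)
#0 →J1  (GY GY1: same side as bond 1)
#3 →I1  (J1 effort already set via bond 0)

#0 stroke at J1
#1 stroke at J2
#2 stroke at J3
#3 stroke at I1
#4 stroke at Sf1
#5 stroke at J2
#6 stroke at J2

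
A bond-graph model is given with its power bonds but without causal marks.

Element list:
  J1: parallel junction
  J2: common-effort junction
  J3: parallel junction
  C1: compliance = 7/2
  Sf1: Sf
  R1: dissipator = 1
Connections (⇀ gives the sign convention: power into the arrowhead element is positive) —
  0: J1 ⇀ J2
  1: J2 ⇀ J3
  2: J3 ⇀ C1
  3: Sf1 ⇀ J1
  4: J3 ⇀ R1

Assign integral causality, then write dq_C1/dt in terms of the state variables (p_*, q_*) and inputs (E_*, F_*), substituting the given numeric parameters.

b3 |Sf1  (Sf1 fixes flow; stroke at Sf1)
b0 |J1  (only one effort-in slot at J1)
b1 |J2  (J2 needs exactly one e-in)
b2 |J3  (C1 integral (e out))
b4 |R1  (J3: bond 2 brought effort, rest push out)

dq_C1/dt = F_Sf1 - 2*q_C1/7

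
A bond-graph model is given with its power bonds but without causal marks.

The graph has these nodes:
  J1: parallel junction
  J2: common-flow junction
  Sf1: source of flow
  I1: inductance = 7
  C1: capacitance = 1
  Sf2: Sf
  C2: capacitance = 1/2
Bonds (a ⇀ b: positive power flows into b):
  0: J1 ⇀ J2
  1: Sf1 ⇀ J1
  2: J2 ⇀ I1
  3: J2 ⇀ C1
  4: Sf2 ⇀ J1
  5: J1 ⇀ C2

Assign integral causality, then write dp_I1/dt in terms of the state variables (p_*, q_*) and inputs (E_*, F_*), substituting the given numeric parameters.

β1 stroke→Sf1  (Sf1: flow source, stroke at near end)
β4 stroke→Sf2  (Sf2 (Sf) sets flow on bond)
β2 stroke→I1  (I1: I, integral causality)
β0 stroke→J2  (J2 flow already set via bond 2)
β3 stroke→J2  (1-jn J2 has f-setter on 2)
β5 stroke→J1  (closing 0-jn rule on J1)

dp_I1/dt = -q_C1 + 2*q_C2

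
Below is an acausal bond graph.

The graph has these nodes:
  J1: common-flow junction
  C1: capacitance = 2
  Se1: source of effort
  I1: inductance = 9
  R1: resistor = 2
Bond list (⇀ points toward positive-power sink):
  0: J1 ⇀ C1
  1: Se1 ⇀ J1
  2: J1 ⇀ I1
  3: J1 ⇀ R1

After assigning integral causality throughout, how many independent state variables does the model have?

2  (C1, I1 all integral)

#1 stroke at J1  (Se1 (Se) sets effort on bond)
#0 stroke at J1  (C1 integral (e out))
#2 stroke at I1  (I1 integral (f out))
#3 stroke at J1  (J1 flow already set via bond 2)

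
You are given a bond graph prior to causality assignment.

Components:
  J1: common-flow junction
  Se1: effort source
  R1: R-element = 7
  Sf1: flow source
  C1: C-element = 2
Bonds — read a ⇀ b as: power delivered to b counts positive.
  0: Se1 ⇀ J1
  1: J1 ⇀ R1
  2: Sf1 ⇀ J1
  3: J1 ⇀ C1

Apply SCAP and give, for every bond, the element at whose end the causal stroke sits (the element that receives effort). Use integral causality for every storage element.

#0 |J1  (Se1: effort source, stroke at far end)
#2 |Sf1  (source Sf1 imposes f)
#1 |J1  (J1 flow already set via bond 2)
#3 |J1  (J1 flow already set via bond 2)

b0 stroke→J1
b1 stroke→J1
b2 stroke→Sf1
b3 stroke→J1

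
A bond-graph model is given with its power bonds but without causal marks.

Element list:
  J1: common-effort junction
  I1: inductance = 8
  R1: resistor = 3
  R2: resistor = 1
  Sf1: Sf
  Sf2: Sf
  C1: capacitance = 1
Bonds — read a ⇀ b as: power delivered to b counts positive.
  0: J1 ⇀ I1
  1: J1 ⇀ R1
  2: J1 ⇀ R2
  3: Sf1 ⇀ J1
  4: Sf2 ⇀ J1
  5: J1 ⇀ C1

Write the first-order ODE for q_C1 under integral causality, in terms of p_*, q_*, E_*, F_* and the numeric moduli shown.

β3 stroke at Sf1  (Sf1: flow source, stroke at near end)
β4 stroke at Sf2  (Sf2 (Sf) sets flow on bond)
β0 stroke at I1  (I1 integral (f out))
β5 stroke at J1  (C1 integral (e out))
β1 stroke at R1  (0-jn J1 has e-setter on 5)
β2 stroke at R2  (J1 effort already set via bond 5)

dq_C1/dt = F_Sf1 + F_Sf2 - p_I1/8 - 4*q_C1/3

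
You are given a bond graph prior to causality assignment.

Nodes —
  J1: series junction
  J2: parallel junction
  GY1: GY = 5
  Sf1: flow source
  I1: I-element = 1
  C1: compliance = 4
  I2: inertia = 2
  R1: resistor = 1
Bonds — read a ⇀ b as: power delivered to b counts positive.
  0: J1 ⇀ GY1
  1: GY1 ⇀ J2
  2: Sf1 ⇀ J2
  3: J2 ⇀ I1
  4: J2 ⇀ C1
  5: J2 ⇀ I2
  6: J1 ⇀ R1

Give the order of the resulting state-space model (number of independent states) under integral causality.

bond 2 →Sf1  (Sf1 (Sf) sets flow on bond)
bond 3 →I1  (I1 integral (f out))
bond 4 →J2  (C1 outputs effort q/C1)
bond 1 →GY1  (J2 effort already set via bond 4)
bond 5 →I2  (J2: bond 4 brought effort, rest push out)
bond 0 →GY1  (through GY1, causality inverts; strokes same side of GY1)
bond 6 →J1  (J1 flow already set via bond 0)

3  (C1, I1, I2 all integral)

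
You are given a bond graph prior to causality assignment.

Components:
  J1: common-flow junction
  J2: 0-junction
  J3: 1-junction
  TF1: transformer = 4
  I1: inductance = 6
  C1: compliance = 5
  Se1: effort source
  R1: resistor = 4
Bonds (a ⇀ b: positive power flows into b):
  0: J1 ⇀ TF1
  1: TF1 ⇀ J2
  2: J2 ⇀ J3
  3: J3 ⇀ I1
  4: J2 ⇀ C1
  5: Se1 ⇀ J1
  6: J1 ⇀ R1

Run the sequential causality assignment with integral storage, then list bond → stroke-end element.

b5 |J1  (Se1 (Se) sets effort on bond)
b3 |I1  (I1 outputs flow p/I1)
b2 |J3  (J3 flow already set via bond 3)
b4 |J2  (C1: C, integral causality)
b1 |TF1  (common-e at J2 fixed by 4)
b0 |J1  (through TF1, causality passes straight; one stroke at TF1)
b6 |R1  (closing 1-jn rule on J1)

b0 |J1
b1 |TF1
b2 |J3
b3 |I1
b4 |J2
b5 |J1
b6 |R1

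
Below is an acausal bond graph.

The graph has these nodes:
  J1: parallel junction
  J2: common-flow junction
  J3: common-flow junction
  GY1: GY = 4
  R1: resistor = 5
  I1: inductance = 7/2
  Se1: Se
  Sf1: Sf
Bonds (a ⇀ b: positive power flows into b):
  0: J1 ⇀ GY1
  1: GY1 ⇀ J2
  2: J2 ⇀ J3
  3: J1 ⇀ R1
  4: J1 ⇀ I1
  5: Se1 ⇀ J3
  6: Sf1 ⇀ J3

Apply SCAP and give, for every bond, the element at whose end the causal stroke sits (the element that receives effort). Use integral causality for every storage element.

#5 stroke→J3  (Se1: effort source, stroke at far end)
#6 stroke→Sf1  (source Sf1 imposes f)
#2 stroke→J3  (J3: bond 6 brought flow, rest push out)
#1 stroke→J2  (1-jn J2 has f-setter on 2)
#0 stroke→J1  (GY1 both-in/both-out from 1)
#3 stroke→R1  (J1: bond 0 brought effort, rest push out)
#4 stroke→I1  (0-jn J1 has e-setter on 0)

bond 0 stroke at J1
bond 1 stroke at J2
bond 2 stroke at J3
bond 3 stroke at R1
bond 4 stroke at I1
bond 5 stroke at J3
bond 6 stroke at Sf1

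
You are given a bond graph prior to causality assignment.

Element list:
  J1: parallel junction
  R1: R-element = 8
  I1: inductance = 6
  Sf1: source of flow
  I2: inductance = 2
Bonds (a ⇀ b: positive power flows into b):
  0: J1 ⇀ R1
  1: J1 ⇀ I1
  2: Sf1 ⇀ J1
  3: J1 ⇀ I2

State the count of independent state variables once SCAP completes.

#2 stroke at Sf1  (Sf1 (Sf) sets flow on bond)
#1 stroke at I1  (I1: I, integral causality)
#3 stroke at I2  (I2 integral (f out))
#0 stroke at J1  (only one effort-in slot at J1)

2  (I1, I2 all integral)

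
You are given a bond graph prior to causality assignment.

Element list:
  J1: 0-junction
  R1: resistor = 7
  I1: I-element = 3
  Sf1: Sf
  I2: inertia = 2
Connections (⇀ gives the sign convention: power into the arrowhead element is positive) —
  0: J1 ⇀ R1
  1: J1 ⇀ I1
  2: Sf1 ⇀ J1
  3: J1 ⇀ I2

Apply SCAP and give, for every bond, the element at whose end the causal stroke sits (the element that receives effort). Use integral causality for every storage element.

b2 |Sf1  (Sf1: flow source, stroke at near end)
b1 |I1  (I1 integral (f out))
b3 |I2  (I2 outputs flow p/I2)
b0 |J1  (J1: last free bond brings effort in)

β0 →J1
β1 →I1
β2 →Sf1
β3 →I2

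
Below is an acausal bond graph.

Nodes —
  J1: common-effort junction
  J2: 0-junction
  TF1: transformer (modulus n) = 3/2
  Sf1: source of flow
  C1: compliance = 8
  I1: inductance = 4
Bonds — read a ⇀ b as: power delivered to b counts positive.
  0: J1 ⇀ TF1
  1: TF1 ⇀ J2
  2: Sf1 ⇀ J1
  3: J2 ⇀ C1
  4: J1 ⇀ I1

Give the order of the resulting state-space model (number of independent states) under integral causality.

2  (C1, I1 all integral)

b2 |Sf1  (Sf1 fixes flow; stroke at Sf1)
b3 |J2  (C1: C, integral causality)
b1 |TF1  (common-e at J2 fixed by 3)
b0 |J1  (TF1: transformer flips bond 1)
b4 |I1  (0-jn J1 has e-setter on 0)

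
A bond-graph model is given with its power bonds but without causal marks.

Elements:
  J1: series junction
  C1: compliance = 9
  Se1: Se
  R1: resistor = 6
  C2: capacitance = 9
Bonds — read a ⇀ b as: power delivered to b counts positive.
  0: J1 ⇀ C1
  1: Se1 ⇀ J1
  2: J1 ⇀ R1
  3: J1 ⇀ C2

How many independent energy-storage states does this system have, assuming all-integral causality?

2  (C1, C2 all integral)

#1 →J1  (Se1: effort source, stroke at far end)
#0 →J1  (prefer integral on C1)
#3 →J1  (C2 outputs effort q/C2)
#2 →R1  (only one flow-in slot at J1)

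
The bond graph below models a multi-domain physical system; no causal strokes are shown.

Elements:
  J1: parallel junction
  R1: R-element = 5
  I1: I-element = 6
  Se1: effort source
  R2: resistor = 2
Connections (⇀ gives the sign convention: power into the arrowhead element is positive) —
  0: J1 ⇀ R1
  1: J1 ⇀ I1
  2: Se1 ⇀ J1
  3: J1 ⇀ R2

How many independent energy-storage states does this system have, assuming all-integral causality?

1  (I1 all integral)

β2 |J1  (Se1: effort source, stroke at far end)
β0 |R1  (common-e at J1 fixed by 2)
β1 |I1  (J1: bond 2 brought effort, rest push out)
β3 |R2  (0-jn J1 has e-setter on 2)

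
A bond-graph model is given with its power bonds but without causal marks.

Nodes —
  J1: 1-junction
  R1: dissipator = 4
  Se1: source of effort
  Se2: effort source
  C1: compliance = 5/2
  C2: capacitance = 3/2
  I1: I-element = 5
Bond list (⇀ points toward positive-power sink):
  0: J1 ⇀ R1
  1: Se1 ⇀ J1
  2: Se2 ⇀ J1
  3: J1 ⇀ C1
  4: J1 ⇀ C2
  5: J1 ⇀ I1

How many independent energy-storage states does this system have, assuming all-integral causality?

3  (C1, C2, I1 all integral)

β1 stroke at J1  (Se1 fixes effort; stroke away)
β2 stroke at J1  (source Se2 imposes e)
β3 stroke at J1  (C1 integral (e out))
β4 stroke at J1  (C2: C, integral causality)
β5 stroke at I1  (I1 integral (f out))
β0 stroke at J1  (J1: bond 5 brought flow, rest push out)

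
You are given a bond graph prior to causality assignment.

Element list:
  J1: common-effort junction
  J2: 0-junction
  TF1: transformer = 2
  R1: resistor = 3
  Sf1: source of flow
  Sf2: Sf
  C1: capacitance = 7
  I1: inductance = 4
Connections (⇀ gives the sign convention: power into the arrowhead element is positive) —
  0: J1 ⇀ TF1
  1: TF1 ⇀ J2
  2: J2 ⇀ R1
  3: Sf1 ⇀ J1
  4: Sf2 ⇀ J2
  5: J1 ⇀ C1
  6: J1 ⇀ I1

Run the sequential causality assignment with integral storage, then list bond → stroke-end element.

#0 stroke at TF1
#1 stroke at J2
#2 stroke at R1
#3 stroke at Sf1
#4 stroke at Sf2
#5 stroke at J1
#6 stroke at I1

#3 stroke→Sf1  (Sf1: flow source, stroke at near end)
#4 stroke→Sf2  (Sf2 (Sf) sets flow on bond)
#5 stroke→J1  (C1 outputs effort q/C1)
#0 stroke→TF1  (0-jn J1 has e-setter on 5)
#6 stroke→I1  (0-jn J1 has e-setter on 5)
#1 stroke→J2  (TF TF1: opposite of bond 0)
#2 stroke→R1  (common-e at J2 fixed by 1)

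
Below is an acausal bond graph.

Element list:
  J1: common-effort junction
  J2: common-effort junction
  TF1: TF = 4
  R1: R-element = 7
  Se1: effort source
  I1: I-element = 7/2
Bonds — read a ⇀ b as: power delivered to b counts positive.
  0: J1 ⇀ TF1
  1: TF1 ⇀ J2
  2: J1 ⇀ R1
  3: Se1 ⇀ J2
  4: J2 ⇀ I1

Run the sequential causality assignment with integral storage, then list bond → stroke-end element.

#0 →J1
#1 →TF1
#2 →R1
#3 →J2
#4 →I1

#3 |J2  (source Se1 imposes e)
#1 |TF1  (J2: bond 3 brought effort, rest push out)
#4 |I1  (J2 effort already set via bond 3)
#0 |J1  (TF1 one-in-one-out from 1)
#2 |R1  (J1 effort already set via bond 0)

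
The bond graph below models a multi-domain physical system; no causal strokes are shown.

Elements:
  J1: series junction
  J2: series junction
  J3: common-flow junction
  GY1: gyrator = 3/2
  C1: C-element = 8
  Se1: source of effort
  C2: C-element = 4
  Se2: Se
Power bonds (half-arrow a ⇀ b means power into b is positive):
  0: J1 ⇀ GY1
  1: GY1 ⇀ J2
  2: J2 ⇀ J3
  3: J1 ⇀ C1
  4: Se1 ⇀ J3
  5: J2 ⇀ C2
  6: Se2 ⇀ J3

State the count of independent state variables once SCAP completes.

2  (C1, C2 all integral)

#4 stroke→J3  (source Se1 imposes e)
#6 stroke→J3  (Se2: effort source, stroke at far end)
#2 stroke→J2  (J3 needs exactly one f-in)
#3 stroke→J1  (C1 integral (e out))
#0 stroke→GY1  (only one flow-in slot at J1)
#1 stroke→GY1  (GY1: gyrator matches bond 0)
#5 stroke→J2  (common-f at J2 fixed by 1)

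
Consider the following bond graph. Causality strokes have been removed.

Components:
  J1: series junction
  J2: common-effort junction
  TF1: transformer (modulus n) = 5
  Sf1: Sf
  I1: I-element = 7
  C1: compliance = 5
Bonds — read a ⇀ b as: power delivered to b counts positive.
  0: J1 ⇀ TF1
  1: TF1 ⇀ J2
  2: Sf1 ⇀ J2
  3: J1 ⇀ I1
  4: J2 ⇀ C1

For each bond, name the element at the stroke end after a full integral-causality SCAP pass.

b2 stroke at Sf1  (Sf1 fixes flow; stroke at Sf1)
b3 stroke at I1  (I1: I, integral causality)
b0 stroke at J1  (common-f at J1 fixed by 3)
b1 stroke at TF1  (TF TF1: opposite of bond 0)
b4 stroke at J2  (J2 needs exactly one e-in)

bond 0 stroke at J1
bond 1 stroke at TF1
bond 2 stroke at Sf1
bond 3 stroke at I1
bond 4 stroke at J2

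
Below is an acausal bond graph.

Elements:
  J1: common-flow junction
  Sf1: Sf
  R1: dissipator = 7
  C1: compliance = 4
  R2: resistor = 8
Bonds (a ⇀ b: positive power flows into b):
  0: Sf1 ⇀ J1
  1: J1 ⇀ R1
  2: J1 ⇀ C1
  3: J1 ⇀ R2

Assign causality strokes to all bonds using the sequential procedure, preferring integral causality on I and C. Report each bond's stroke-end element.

β0 →Sf1  (Sf1: flow source, stroke at near end)
β1 →J1  (common-f at J1 fixed by 0)
β2 →J1  (J1 flow already set via bond 0)
β3 →J1  (1-jn J1 has f-setter on 0)

b0 |Sf1
b1 |J1
b2 |J1
b3 |J1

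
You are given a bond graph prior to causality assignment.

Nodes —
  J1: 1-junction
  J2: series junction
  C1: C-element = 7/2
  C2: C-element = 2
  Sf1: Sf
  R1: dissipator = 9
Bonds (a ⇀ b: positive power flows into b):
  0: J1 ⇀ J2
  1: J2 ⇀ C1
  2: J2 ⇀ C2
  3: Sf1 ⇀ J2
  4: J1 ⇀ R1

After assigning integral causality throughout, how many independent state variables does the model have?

2  (C1, C2 all integral)

bond 3 stroke→Sf1  (source Sf1 imposes f)
bond 0 stroke→J2  (1-jn J2 has f-setter on 3)
bond 1 stroke→J2  (J2: bond 3 brought flow, rest push out)
bond 2 stroke→J2  (J2: bond 3 brought flow, rest push out)
bond 4 stroke→J1  (J1 flow already set via bond 0)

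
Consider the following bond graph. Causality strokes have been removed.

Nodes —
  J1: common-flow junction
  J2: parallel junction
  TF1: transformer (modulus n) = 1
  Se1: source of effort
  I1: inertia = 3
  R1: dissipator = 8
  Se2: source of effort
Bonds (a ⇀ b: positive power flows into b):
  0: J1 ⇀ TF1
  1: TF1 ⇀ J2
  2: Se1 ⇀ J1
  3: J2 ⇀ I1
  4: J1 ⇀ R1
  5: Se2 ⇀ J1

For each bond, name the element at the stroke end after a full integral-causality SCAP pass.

bond 0 |TF1
bond 1 |J2
bond 2 |J1
bond 3 |I1
bond 4 |J1
bond 5 |J1

#2 |J1  (Se1: effort source, stroke at far end)
#5 |J1  (Se2: effort source, stroke at far end)
#3 |I1  (I1 integral (f out))
#1 |J2  (closing 0-jn rule on J2)
#0 |TF1  (through TF1, causality passes straight; one stroke at TF1)
#4 |J1  (1-jn J1 has f-setter on 0)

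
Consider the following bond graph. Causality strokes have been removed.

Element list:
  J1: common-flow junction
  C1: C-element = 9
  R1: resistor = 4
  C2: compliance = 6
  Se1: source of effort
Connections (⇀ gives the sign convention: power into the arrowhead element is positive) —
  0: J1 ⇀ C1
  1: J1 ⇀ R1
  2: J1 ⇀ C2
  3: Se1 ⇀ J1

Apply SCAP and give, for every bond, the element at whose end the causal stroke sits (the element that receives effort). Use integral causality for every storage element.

#3 →J1  (Se1 fixes effort; stroke away)
#0 →J1  (C1 outputs effort q/C1)
#2 →J1  (C2 integral (e out))
#1 →R1  (J1 needs exactly one f-in)

#0 stroke→J1
#1 stroke→R1
#2 stroke→J1
#3 stroke→J1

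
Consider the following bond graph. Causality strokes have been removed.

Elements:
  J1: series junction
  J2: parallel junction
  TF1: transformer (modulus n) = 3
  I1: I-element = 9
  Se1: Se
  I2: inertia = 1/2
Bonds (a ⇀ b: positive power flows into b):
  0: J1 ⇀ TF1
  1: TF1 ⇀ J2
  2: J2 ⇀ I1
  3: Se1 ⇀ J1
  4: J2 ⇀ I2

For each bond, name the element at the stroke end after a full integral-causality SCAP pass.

β0 stroke at TF1
β1 stroke at J2
β2 stroke at I1
β3 stroke at J1
β4 stroke at I2

#3 →J1  (Se1: effort source, stroke at far end)
#0 →TF1  (closing 1-jn rule on J1)
#1 →J2  (TF TF1: opposite of bond 0)
#2 →I1  (J2 effort already set via bond 1)
#4 →I2  (J2: bond 1 brought effort, rest push out)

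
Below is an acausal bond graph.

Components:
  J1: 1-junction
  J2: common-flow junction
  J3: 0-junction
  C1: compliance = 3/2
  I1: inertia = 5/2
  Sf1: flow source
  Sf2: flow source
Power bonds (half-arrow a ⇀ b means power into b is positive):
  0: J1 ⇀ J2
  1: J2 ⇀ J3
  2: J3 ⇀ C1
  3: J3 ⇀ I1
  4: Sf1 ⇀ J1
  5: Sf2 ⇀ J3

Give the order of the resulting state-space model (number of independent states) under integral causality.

2  (C1, I1 all integral)

β4 stroke at Sf1  (Sf1 fixes flow; stroke at Sf1)
β5 stroke at Sf2  (source Sf2 imposes f)
β0 stroke at J1  (J1: bond 4 brought flow, rest push out)
β1 stroke at J2  (1-jn J2 has f-setter on 0)
β2 stroke at J3  (prefer integral on C1)
β3 stroke at I1  (0-jn J3 has e-setter on 2)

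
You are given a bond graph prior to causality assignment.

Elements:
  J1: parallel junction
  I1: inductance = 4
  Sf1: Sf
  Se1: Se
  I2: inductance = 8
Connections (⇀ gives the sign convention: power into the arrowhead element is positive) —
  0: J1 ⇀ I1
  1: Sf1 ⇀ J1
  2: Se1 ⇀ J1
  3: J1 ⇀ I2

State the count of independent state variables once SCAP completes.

2  (I1, I2 all integral)

#1 stroke at Sf1  (Sf1 fixes flow; stroke at Sf1)
#2 stroke at J1  (source Se1 imposes e)
#0 stroke at I1  (common-e at J1 fixed by 2)
#3 stroke at I2  (common-e at J1 fixed by 2)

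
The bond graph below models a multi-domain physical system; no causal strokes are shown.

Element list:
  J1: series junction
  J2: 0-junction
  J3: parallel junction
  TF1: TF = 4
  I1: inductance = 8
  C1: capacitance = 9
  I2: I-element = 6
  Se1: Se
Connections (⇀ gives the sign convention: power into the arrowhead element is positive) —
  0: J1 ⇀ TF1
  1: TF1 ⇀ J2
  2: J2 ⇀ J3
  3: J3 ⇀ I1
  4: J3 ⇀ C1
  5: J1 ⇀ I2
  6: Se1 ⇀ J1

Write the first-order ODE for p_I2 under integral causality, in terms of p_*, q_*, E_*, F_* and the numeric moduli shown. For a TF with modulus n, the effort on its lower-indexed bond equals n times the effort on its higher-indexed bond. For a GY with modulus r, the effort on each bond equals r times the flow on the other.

dp_I2/dt = E_Se1 - 4*q_C1/9

bond 6 stroke at J1  (source Se1 imposes e)
bond 3 stroke at I1  (I1: I, integral causality)
bond 4 stroke at J3  (C1 integral (e out))
bond 2 stroke at J2  (common-e at J3 fixed by 4)
bond 1 stroke at TF1  (0-jn J2 has e-setter on 2)
bond 0 stroke at J1  (through TF1, causality passes straight; one stroke at TF1)
bond 5 stroke at I2  (J1: last free bond brings flow in)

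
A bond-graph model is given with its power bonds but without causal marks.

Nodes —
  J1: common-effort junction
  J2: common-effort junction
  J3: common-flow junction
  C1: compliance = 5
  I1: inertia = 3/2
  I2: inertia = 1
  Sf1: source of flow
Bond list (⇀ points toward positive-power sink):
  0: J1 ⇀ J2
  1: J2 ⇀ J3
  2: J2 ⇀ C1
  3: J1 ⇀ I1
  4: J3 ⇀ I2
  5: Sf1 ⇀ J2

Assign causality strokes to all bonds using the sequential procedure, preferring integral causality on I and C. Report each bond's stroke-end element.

#0 →J1
#1 →J3
#2 →J2
#3 →I1
#4 →I2
#5 →Sf1

bond 5 →Sf1  (source Sf1 imposes f)
bond 2 →J2  (C1 integral (e out))
bond 0 →J1  (0-jn J2 has e-setter on 2)
bond 1 →J3  (common-e at J2 fixed by 2)
bond 4 →I2  (closing 1-jn rule on J3)
bond 3 →I1  (J1 effort already set via bond 0)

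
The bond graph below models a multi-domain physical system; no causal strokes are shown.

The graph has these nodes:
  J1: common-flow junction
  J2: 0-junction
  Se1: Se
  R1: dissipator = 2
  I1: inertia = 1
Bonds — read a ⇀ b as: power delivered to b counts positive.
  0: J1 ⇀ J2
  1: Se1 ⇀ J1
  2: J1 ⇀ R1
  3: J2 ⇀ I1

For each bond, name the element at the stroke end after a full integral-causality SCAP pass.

β0 stroke at J2
β1 stroke at J1
β2 stroke at J1
β3 stroke at I1

b1 |J1  (source Se1 imposes e)
b3 |I1  (I1 integral (f out))
b0 |J2  (closing 0-jn rule on J2)
b2 |J1  (common-f at J1 fixed by 0)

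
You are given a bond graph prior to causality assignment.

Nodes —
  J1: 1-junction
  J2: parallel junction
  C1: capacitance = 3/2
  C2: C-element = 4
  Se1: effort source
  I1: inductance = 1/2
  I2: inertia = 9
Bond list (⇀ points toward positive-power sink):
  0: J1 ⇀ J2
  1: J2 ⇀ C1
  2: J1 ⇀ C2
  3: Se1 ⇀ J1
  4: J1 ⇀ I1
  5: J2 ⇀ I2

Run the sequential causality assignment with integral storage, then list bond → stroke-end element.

bond 3 →J1  (source Se1 imposes e)
bond 1 →J2  (C1 outputs effort q/C1)
bond 0 →J1  (common-e at J2 fixed by 1)
bond 5 →I2  (common-e at J2 fixed by 1)
bond 2 →J1  (C2: C, integral causality)
bond 4 →I1  (J1 needs exactly one f-in)

b0 stroke→J1
b1 stroke→J2
b2 stroke→J1
b3 stroke→J1
b4 stroke→I1
b5 stroke→I2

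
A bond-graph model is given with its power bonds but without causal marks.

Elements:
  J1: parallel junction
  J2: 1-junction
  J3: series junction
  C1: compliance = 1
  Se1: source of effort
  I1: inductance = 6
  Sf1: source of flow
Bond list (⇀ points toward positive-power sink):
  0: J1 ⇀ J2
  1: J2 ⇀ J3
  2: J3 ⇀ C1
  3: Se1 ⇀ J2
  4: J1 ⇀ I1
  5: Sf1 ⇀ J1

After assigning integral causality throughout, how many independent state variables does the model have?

2  (C1, I1 all integral)

#3 →J2  (source Se1 imposes e)
#5 →Sf1  (source Sf1 imposes f)
#2 →J3  (C1 integral (e out))
#1 →J2  (only one flow-in slot at J3)
#0 →J1  (J2: last free bond brings flow in)
#4 →I1  (J1 effort already set via bond 0)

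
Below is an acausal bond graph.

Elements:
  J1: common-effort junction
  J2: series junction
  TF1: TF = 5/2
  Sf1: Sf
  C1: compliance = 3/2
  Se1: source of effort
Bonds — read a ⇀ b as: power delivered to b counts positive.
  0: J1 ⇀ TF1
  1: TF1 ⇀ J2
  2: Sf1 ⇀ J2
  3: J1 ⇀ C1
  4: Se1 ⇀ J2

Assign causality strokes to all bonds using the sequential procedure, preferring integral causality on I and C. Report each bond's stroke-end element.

bond 0 stroke→TF1
bond 1 stroke→J2
bond 2 stroke→Sf1
bond 3 stroke→J1
bond 4 stroke→J2

β2 stroke at Sf1  (source Sf1 imposes f)
β4 stroke at J2  (Se1 (Se) sets effort on bond)
β1 stroke at J2  (common-f at J2 fixed by 2)
β0 stroke at TF1  (TF TF1: opposite of bond 1)
β3 stroke at J1  (J1: last free bond brings effort in)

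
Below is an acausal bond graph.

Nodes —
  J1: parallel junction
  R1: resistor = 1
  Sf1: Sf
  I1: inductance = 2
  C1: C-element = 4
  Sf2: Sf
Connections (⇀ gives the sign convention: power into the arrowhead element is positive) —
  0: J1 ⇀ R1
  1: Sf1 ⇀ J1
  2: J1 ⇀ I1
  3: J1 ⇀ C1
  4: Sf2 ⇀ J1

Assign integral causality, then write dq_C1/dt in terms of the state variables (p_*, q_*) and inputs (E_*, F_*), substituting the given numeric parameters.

dq_C1/dt = F_Sf1 + F_Sf2 - p_I1/2 - q_C1/4

bond 1 |Sf1  (Sf1 fixes flow; stroke at Sf1)
bond 4 |Sf2  (source Sf2 imposes f)
bond 2 |I1  (prefer integral on I1)
bond 3 |J1  (C1: C, integral causality)
bond 0 |R1  (common-e at J1 fixed by 3)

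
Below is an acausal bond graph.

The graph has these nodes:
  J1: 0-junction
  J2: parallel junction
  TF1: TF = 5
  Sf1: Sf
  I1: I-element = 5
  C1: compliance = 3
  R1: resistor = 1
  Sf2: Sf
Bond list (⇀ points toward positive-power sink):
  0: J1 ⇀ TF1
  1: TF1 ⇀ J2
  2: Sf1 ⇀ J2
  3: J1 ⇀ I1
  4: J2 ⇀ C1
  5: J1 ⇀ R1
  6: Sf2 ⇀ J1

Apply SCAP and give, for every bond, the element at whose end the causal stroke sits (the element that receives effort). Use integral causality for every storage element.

#2 stroke→Sf1  (Sf1 fixes flow; stroke at Sf1)
#6 stroke→Sf2  (Sf2 fixes flow; stroke at Sf2)
#3 stroke→I1  (I1 integral (f out))
#4 stroke→J2  (C1 integral (e out))
#1 stroke→TF1  (common-e at J2 fixed by 4)
#0 stroke→J1  (TF1 one-in-one-out from 1)
#5 stroke→R1  (J1: bond 0 brought effort, rest push out)

bond 0 stroke at J1
bond 1 stroke at TF1
bond 2 stroke at Sf1
bond 3 stroke at I1
bond 4 stroke at J2
bond 5 stroke at R1
bond 6 stroke at Sf2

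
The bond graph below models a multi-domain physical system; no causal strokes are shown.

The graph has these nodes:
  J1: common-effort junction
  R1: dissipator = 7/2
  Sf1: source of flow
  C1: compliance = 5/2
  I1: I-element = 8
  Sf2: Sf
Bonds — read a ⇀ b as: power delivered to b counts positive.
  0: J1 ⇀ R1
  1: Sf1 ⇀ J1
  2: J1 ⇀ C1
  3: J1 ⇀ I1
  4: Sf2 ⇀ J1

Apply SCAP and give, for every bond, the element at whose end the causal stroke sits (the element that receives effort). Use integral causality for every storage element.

b0 stroke→R1
b1 stroke→Sf1
b2 stroke→J1
b3 stroke→I1
b4 stroke→Sf2

#1 →Sf1  (Sf1 fixes flow; stroke at Sf1)
#4 →Sf2  (Sf2: flow source, stroke at near end)
#2 →J1  (C1 integral (e out))
#0 →R1  (J1 effort already set via bond 2)
#3 →I1  (J1: bond 2 brought effort, rest push out)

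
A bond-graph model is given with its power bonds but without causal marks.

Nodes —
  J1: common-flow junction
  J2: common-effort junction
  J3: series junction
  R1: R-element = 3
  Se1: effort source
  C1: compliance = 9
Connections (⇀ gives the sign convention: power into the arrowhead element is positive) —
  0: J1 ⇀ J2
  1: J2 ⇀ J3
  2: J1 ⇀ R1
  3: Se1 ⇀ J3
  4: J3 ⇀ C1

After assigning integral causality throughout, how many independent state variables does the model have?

1  (C1 all integral)

bond 3 |J3  (Se1 fixes effort; stroke away)
bond 4 |J3  (C1 outputs effort q/C1)
bond 1 |J2  (J3 needs exactly one f-in)
bond 0 |J1  (J2 effort already set via bond 1)
bond 2 |R1  (J1: last free bond brings flow in)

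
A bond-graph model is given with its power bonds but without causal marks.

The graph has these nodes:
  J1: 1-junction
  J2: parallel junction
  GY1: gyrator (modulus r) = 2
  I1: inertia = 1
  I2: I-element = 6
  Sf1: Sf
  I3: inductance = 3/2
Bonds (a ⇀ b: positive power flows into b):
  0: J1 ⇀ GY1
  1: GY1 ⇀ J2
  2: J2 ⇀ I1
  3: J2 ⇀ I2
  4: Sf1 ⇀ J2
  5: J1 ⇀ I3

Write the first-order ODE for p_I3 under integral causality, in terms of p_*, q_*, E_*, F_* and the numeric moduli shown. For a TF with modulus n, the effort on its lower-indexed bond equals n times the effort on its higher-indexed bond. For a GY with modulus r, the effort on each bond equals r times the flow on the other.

dp_I3/dt = 2*F_Sf1 - 2*p_I1 - p_I2/3

bond 4 stroke→Sf1  (Sf1 fixes flow; stroke at Sf1)
bond 2 stroke→I1  (I1 outputs flow p/I1)
bond 3 stroke→I2  (I2 outputs flow p/I2)
bond 1 stroke→J2  (closing 0-jn rule on J2)
bond 0 stroke→J1  (GY GY1: same side as bond 1)
bond 5 stroke→I3  (J1: last free bond brings flow in)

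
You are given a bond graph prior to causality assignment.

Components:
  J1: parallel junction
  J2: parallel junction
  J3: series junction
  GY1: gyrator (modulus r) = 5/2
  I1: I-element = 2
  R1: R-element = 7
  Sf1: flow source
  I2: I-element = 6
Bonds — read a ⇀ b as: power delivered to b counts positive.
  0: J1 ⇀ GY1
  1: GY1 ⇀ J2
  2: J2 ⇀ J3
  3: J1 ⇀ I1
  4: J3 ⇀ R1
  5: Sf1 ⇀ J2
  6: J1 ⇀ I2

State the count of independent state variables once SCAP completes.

β5 →Sf1  (Sf1: flow source, stroke at near end)
β3 →I1  (I1 integral (f out))
β6 →I2  (prefer integral on I2)
β0 →J1  (closing 0-jn rule on J1)
β1 →J2  (through GY1, causality inverts; strokes same side of GY1)
β2 →J3  (J2 effort already set via bond 1)
β4 →R1  (closing 1-jn rule on J3)

2  (I1, I2 all integral)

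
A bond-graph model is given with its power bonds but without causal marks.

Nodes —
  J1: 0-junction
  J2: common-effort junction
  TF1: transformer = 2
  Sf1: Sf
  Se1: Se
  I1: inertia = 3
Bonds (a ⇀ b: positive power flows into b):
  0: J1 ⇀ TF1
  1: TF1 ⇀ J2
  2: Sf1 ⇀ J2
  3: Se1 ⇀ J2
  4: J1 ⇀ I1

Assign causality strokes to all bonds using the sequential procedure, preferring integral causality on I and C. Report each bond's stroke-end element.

bond 0 stroke→J1
bond 1 stroke→TF1
bond 2 stroke→Sf1
bond 3 stroke→J2
bond 4 stroke→I1

b2 |Sf1  (source Sf1 imposes f)
b3 |J2  (Se1 fixes effort; stroke away)
b1 |TF1  (common-e at J2 fixed by 3)
b0 |J1  (TF1: transformer flips bond 1)
b4 |I1  (J1: bond 0 brought effort, rest push out)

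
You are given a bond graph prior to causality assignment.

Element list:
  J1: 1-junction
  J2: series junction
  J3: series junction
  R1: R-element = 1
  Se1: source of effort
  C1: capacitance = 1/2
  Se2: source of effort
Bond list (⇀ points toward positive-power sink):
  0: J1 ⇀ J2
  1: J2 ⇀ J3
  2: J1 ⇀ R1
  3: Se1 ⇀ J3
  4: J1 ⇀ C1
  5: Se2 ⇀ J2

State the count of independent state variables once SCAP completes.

b3 |J3  (Se1 fixes effort; stroke away)
b5 |J2  (Se2 fixes effort; stroke away)
b1 |J2  (closing 1-jn rule on J3)
b0 |J1  (J2: last free bond brings flow in)
b4 |J1  (C1: C, integral causality)
b2 |R1  (J1 needs exactly one f-in)

1  (C1 all integral)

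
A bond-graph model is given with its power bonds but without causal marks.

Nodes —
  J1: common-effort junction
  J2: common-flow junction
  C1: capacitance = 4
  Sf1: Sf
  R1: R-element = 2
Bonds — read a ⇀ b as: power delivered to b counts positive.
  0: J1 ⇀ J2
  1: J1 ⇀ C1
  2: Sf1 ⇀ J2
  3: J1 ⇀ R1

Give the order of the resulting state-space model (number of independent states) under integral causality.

bond 2 →Sf1  (Sf1 fixes flow; stroke at Sf1)
bond 0 →J2  (common-f at J2 fixed by 2)
bond 1 →J1  (C1 integral (e out))
bond 3 →R1  (0-jn J1 has e-setter on 1)

1  (C1 all integral)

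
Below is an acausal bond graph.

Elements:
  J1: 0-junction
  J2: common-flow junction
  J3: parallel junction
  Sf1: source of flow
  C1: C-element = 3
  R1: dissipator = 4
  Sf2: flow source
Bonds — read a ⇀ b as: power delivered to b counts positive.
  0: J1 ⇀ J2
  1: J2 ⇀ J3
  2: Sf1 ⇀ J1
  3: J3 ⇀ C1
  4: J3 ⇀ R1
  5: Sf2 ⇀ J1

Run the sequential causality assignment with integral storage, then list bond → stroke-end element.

#2 |Sf1  (Sf1 (Sf) sets flow on bond)
#5 |Sf2  (source Sf2 imposes f)
#0 |J1  (closing 0-jn rule on J1)
#1 |J2  (common-f at J2 fixed by 0)
#3 |J3  (C1 integral (e out))
#4 |R1  (0-jn J3 has e-setter on 3)

b0 →J1
b1 →J2
b2 →Sf1
b3 →J3
b4 →R1
b5 →Sf2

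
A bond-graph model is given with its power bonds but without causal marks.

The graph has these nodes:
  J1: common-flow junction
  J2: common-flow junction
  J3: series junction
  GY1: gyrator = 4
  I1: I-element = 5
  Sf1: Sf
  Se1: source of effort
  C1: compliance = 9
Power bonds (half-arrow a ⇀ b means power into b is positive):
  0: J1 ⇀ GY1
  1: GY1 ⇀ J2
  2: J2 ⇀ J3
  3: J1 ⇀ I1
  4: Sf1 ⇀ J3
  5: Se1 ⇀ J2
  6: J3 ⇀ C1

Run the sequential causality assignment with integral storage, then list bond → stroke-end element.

#4 stroke at Sf1  (Sf1 fixes flow; stroke at Sf1)
#5 stroke at J2  (Se1 fixes effort; stroke away)
#2 stroke at J3  (J3 flow already set via bond 4)
#6 stroke at J3  (J3: bond 4 brought flow, rest push out)
#1 stroke at J2  (common-f at J2 fixed by 2)
#0 stroke at J1  (through GY1, causality inverts; strokes same side of GY1)
#3 stroke at I1  (J1 needs exactly one f-in)

#0 stroke→J1
#1 stroke→J2
#2 stroke→J3
#3 stroke→I1
#4 stroke→Sf1
#5 stroke→J2
#6 stroke→J3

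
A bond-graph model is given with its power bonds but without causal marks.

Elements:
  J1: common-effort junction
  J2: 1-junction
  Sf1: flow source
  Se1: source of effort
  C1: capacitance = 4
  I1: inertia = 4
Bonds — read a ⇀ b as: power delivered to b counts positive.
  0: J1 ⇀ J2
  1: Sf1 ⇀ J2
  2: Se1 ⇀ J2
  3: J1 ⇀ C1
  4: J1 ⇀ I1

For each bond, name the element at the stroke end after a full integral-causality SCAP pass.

b0 |J2
b1 |Sf1
b2 |J2
b3 |J1
b4 |I1

b1 stroke at Sf1  (Sf1 (Sf) sets flow on bond)
b2 stroke at J2  (Se1 (Se) sets effort on bond)
b0 stroke at J2  (J2: bond 1 brought flow, rest push out)
b3 stroke at J1  (C1 integral (e out))
b4 stroke at I1  (common-e at J1 fixed by 3)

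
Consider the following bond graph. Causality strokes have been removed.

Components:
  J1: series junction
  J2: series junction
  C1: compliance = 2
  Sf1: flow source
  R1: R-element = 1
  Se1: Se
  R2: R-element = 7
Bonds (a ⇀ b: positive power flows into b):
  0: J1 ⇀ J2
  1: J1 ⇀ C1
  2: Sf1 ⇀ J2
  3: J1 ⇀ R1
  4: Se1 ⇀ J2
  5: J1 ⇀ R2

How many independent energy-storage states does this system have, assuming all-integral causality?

β2 stroke at Sf1  (Sf1 (Sf) sets flow on bond)
β4 stroke at J2  (Se1 (Se) sets effort on bond)
β0 stroke at J2  (J2 flow already set via bond 2)
β1 stroke at J1  (1-jn J1 has f-setter on 0)
β3 stroke at J1  (J1: bond 0 brought flow, rest push out)
β5 stroke at J1  (J1 flow already set via bond 0)

1  (C1 all integral)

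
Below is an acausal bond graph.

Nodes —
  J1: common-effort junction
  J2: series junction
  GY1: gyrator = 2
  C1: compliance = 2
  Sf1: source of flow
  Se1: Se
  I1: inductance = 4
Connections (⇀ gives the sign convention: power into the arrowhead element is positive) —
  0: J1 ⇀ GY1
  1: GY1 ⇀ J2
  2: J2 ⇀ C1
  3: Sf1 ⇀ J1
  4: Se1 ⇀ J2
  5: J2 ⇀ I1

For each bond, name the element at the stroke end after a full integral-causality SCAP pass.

β0 →J1
β1 →J2
β2 →J2
β3 →Sf1
β4 →J2
β5 →I1

#3 →Sf1  (Sf1: flow source, stroke at near end)
#4 →J2  (Se1 fixes effort; stroke away)
#0 →J1  (J1: last free bond brings effort in)
#1 →J2  (through GY1, causality inverts; strokes same side of GY1)
#2 →J2  (C1 integral (e out))
#5 →I1  (J2: last free bond brings flow in)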